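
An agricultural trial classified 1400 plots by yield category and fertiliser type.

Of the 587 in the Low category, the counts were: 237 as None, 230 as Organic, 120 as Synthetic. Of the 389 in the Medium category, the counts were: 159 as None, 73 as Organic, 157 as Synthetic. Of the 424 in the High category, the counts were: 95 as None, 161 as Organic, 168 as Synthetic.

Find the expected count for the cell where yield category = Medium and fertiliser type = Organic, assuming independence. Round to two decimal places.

128.93

Row total (Medium) = 389; column total (Organic) = 464; grand total N = 1400.
Expected count = (row total × column total) / N = 389 × 464 / 1400 = 128.93.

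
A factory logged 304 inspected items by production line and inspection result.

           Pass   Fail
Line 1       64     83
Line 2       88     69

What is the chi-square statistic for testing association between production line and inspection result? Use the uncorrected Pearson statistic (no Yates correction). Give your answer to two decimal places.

Row totals: 147, 157. Column totals: 152, 152. Grand total N = 304.
Expected counts (row total × column total / N):
  Line 1, Pass: 147×152/304 = 73.500
  Line 1, Fail: 147×152/304 = 73.500
  Line 2, Pass: 157×152/304 = 78.500
  Line 2, Fail: 157×152/304 = 78.500
Contributions (O − E)²/E:
  (64 − 73.500)²/73.500 = 1.2279
  (83 − 73.500)²/73.500 = 1.2279
  (88 − 78.500)²/78.500 = 1.1497
  (69 − 78.500)²/78.500 = 1.1497
χ² = 1.2279 + 1.2279 + 1.1497 + 1.1497 = 4.76

4.76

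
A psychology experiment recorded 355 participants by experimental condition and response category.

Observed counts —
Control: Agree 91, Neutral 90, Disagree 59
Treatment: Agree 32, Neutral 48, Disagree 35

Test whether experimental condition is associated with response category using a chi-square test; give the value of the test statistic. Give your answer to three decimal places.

Row totals: 240, 115. Column totals: 123, 138, 94. Grand total N = 355.
Expected counts (row total × column total / N):
  Control, Agree: 240×123/355 = 83.1549
  Control, Neutral: 240×138/355 = 93.2958
  Control, Disagree: 240×94/355 = 63.5493
  Treatment, Agree: 115×123/355 = 39.8451
  Treatment, Neutral: 115×138/355 = 44.7042
  Treatment, Disagree: 115×94/355 = 30.4507
Contributions (O − E)²/E:
  (91 − 83.1549)²/83.1549 = 0.7401
  (90 − 93.2958)²/93.2958 = 0.1164
  (59 − 63.5493)²/63.5493 = 0.3257
  (32 − 39.8451)²/39.8451 = 1.5446
  (48 − 44.7042)²/44.7042 = 0.2430
  (35 − 30.4507)²/30.4507 = 0.6797
χ² = 0.7401 + 0.1164 + 0.3257 + 1.5446 + 0.2430 + 0.6797 = 3.649

3.649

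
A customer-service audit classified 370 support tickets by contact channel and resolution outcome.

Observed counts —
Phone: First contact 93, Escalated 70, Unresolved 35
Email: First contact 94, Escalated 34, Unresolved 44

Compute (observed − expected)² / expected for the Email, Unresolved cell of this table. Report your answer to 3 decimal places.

Row total (Email) = 172; column total (Unresolved) = 79; N = 370.
Expected count E = 172 × 79 / 370 = 36.7243.
Contribution = (O − E)²/E = (44 − 36.7243)² / 36.7243 = 1.441.

1.441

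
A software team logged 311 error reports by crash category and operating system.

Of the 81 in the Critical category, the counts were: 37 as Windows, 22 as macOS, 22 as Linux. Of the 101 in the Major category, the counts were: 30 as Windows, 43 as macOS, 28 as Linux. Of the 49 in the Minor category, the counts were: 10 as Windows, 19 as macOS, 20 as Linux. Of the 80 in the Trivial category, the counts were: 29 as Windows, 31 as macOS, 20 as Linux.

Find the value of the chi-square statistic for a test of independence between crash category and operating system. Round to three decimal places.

Row totals: 81, 101, 49, 80. Column totals: 106, 115, 90. Grand total N = 311.
Expected counts (row total × column total / N):
  Critical, Windows: 81×106/311 = 27.6077
  Critical, macOS: 81×115/311 = 29.9518
  Critical, Linux: 81×90/311 = 23.4405
  Major, Windows: 101×106/311 = 34.4244
  Major, macOS: 101×115/311 = 37.3473
  Major, Linux: 101×90/311 = 29.2283
  Minor, Windows: 49×106/311 = 16.7010
  Minor, macOS: 49×115/311 = 18.1190
  Minor, Linux: 49×90/311 = 14.1801
  Trivial, Windows: 80×106/311 = 27.2669
  Trivial, macOS: 80×115/311 = 29.5820
  Trivial, Linux: 80×90/311 = 23.1511
Contributions (O − E)²/E:
  (37 − 27.6077)²/27.6077 = 3.1953
  (22 − 29.9518)²/29.9518 = 2.1111
  (22 − 23.4405)²/23.4405 = 0.0885
  (30 − 34.4244)²/34.4244 = 0.5686
  (43 − 37.3473)²/37.3473 = 0.8556
  (28 − 29.2283)²/29.2283 = 0.0516
  (10 − 16.7010)²/16.7010 = 2.6887
  (19 − 18.1190)²/18.1190 = 0.0428
  (20 − 14.1801)²/14.1801 = 2.3886
  (29 − 27.2669)²/27.2669 = 0.1102
  (31 − 29.5820)²/29.5820 = 0.0680
  (20 − 23.1511)²/23.1511 = 0.4289
χ² = 3.1953 + 2.1111 + 0.0885 + 0.5686 + 0.8556 + 0.0516 + 2.6887 + 0.0428 + 2.3886 + 0.1102 + 0.0680 + 0.4289 = 12.598

12.598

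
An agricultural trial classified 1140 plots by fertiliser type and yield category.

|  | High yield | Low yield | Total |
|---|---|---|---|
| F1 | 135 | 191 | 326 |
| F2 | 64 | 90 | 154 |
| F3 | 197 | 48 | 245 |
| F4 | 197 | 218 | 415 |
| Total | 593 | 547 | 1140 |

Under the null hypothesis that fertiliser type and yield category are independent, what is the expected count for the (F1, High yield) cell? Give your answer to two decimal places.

169.58

Row total (F1) = 326; column total (High yield) = 593; grand total N = 1140.
Expected count = (row total × column total) / N = 326 × 593 / 1140 = 169.58.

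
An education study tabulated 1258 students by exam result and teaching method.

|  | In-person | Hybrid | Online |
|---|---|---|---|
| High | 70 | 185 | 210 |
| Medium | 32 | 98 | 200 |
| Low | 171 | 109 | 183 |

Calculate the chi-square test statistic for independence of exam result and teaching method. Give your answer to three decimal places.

119.608

Row totals: 465, 330, 463. Column totals: 273, 392, 593. Grand total N = 1258.
Expected counts (row total × column total / N):
  High, In-person: 465×273/1258 = 100.9102
  High, Hybrid: 465×392/1258 = 144.8967
  High, Online: 465×593/1258 = 219.1932
  Medium, In-person: 330×273/1258 = 71.6137
  Medium, Hybrid: 330×392/1258 = 102.8299
  Medium, Online: 330×593/1258 = 155.5564
  Low, In-person: 463×273/1258 = 100.4762
  Low, Hybrid: 463×392/1258 = 144.2734
  Low, Online: 463×593/1258 = 218.2504
Contributions (O − E)²/E:
  (70 − 100.9102)²/100.9102 = 9.4682
  (185 − 144.8967)²/144.8967 = 11.0995
  (210 − 219.1932)²/219.1932 = 0.3856
  (32 − 71.6137)²/71.6137 = 21.9126
  (98 − 102.8299)²/102.8299 = 0.2269
  (200 − 155.5564)²/155.5564 = 12.6979
  (171 − 100.4762)²/100.4762 = 49.5003
  (109 − 144.2734)²/144.2734 = 8.6240
  (183 − 218.2504)²/218.2504 = 5.6934
χ² = 9.4682 + 11.0995 + 0.3856 + 21.9126 + 0.2269 + 12.6979 + 49.5003 + 8.6240 + 5.6934 = 119.608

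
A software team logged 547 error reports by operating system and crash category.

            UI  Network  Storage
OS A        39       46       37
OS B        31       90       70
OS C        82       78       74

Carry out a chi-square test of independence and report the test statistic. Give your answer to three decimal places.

Row totals: 122, 191, 234. Column totals: 152, 214, 181. Grand total N = 547.
Expected counts (row total × column total / N):
  OS A, UI: 122×152/547 = 33.9013
  OS A, Network: 122×214/547 = 47.7294
  OS A, Storage: 122×181/547 = 40.3693
  OS B, UI: 191×152/547 = 53.0750
  OS B, Network: 191×214/547 = 74.7239
  OS B, Storage: 191×181/547 = 63.2011
  OS C, UI: 234×152/547 = 65.0238
  OS C, Network: 234×214/547 = 91.5466
  OS C, Storage: 234×181/547 = 77.4296
Contributions (O − E)²/E:
  (39 − 33.9013)²/33.9013 = 0.7668
  (46 − 47.7294)²/47.7294 = 0.0627
  (37 − 40.3693)²/40.3693 = 0.2812
  (31 − 53.0750)²/53.0750 = 9.1815
  (90 − 74.7239)²/74.7239 = 3.1230
  (70 − 63.2011)²/63.2011 = 0.7314
  (82 − 65.0238)²/65.0238 = 4.4321
  (78 − 91.5466)²/91.5466 = 2.0046
  (74 − 77.4296)²/77.4296 = 0.1519
χ² = 0.7668 + 0.0627 + 0.2812 + 9.1815 + 3.1230 + 0.7314 + 4.4321 + 2.0046 + 0.1519 = 20.735

20.735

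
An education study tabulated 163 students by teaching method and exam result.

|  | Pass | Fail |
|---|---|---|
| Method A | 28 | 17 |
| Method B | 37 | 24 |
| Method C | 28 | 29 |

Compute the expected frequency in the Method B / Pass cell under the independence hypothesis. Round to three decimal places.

Row total (Method B) = 61; column total (Pass) = 93; grand total N = 163.
Expected count = (row total × column total) / N = 61 × 93 / 163 = 34.804.

34.804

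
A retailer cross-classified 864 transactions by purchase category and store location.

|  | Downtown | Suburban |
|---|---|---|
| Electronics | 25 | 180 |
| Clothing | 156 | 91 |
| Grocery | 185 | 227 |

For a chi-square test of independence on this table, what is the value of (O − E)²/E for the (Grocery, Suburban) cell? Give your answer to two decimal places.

Row total (Grocery) = 412; column total (Suburban) = 498; N = 864.
Expected count E = 412 × 498 / 864 = 237.4722.
Contribution = (O − E)²/E = (227 − 237.4722)² / 237.4722 = 0.46.

0.46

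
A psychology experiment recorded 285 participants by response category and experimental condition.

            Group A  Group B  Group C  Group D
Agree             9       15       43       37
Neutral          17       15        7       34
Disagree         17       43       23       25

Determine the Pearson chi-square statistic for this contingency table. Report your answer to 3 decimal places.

Row totals: 104, 73, 108. Column totals: 43, 73, 73, 96. Grand total N = 285.
Expected counts (row total × column total / N):
  Agree, Group A: 104×43/285 = 15.6912
  Agree, Group B: 104×73/285 = 26.6386
  Agree, Group C: 104×73/285 = 26.6386
  Agree, Group D: 104×96/285 = 35.0316
  Neutral, Group A: 73×43/285 = 11.0140
  Neutral, Group B: 73×73/285 = 18.6982
  Neutral, Group C: 73×73/285 = 18.6982
  Neutral, Group D: 73×96/285 = 24.5895
  Disagree, Group A: 108×43/285 = 16.2947
  Disagree, Group B: 108×73/285 = 27.6632
  Disagree, Group C: 108×73/285 = 27.6632
  Disagree, Group D: 108×96/285 = 36.3789
Contributions (O − E)²/E:
  (9 − 15.6912)²/15.6912 = 2.8533
  (15 − 26.6386)²/26.6386 = 5.0850
  (43 − 26.6386)²/26.6386 = 10.0492
  (37 − 35.0316)²/35.0316 = 0.1106
  (17 − 11.0140)²/11.0140 = 3.2533
  (15 − 18.6982)²/18.6982 = 0.7314
  (7 − 18.6982)²/18.6982 = 7.3188
  (34 − 24.5895)²/24.5895 = 3.6014
  (17 − 16.2947)²/16.2947 = 0.0305
  (43 − 27.6632)²/27.6632 = 8.5029
  (23 − 27.6632)²/27.6632 = 0.7861
  (25 − 36.3789)²/36.3789 = 3.5592
χ² = 2.8533 + 5.0850 + 10.0492 + 0.1106 + 3.2533 + 0.7314 + 7.3188 + 3.6014 + 0.0305 + 8.5029 + 0.7861 + 3.5592 = 45.882

45.882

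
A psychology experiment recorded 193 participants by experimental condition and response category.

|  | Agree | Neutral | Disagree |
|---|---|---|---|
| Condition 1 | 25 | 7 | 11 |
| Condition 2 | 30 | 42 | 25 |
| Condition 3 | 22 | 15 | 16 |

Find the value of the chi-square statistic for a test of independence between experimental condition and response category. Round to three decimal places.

Row totals: 43, 97, 53. Column totals: 77, 64, 52. Grand total N = 193.
Expected counts (row total × column total / N):
  Condition 1, Agree: 43×77/193 = 17.15544
  Condition 1, Neutral: 43×64/193 = 14.25907
  Condition 1, Disagree: 43×52/193 = 11.58549
  Condition 2, Agree: 97×77/193 = 38.69948
  Condition 2, Neutral: 97×64/193 = 32.16580
  Condition 2, Disagree: 97×52/193 = 26.13472
  Condition 3, Agree: 53×77/193 = 21.14508
  Condition 3, Neutral: 53×64/193 = 17.57513
  Condition 3, Disagree: 53×52/193 = 14.27979
Contributions (O − E)²/E:
  (25 − 17.15544)²/17.15544 = 3.5870
  (7 − 14.25907)²/14.25907 = 3.6955
  (11 − 11.58549)²/11.58549 = 0.0296
  (30 − 38.69948)²/38.69948 = 1.9556
  (42 − 32.16580)²/32.16580 = 3.0067
  (25 − 26.13472)²/26.13472 = 0.0493
  (22 − 21.14508)²/21.14508 = 0.0346
  (15 − 17.57513)²/17.57513 = 0.3773
  (16 − 14.27979)²/14.27979 = 0.2072
χ² = 3.5870 + 3.6955 + 0.0296 + 1.9556 + 3.0067 + 0.0493 + 0.0346 + 0.3773 + 0.2072 = 12.943

12.943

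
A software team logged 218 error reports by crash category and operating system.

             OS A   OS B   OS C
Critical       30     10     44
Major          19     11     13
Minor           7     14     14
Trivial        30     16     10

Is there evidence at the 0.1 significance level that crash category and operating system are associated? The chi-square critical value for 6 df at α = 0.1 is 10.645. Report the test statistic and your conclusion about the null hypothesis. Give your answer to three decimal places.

Row totals: 84, 43, 35, 56. Column totals: 86, 51, 81. Grand total N = 218.
Expected counts (row total × column total / N):
  Critical, OS A: 84×86/218 = 33.1376
  Critical, OS B: 84×51/218 = 19.6514
  Critical, OS C: 84×81/218 = 31.2110
  Major, OS A: 43×86/218 = 16.9633
  Major, OS B: 43×51/218 = 10.0596
  Major, OS C: 43×81/218 = 15.9771
  Minor, OS A: 35×86/218 = 13.8073
  Minor, OS B: 35×51/218 = 8.1881
  Minor, OS C: 35×81/218 = 13.0046
  Trivial, OS A: 56×86/218 = 22.0917
  Trivial, OS B: 56×51/218 = 13.1009
  Trivial, OS C: 56×81/218 = 20.8073
Contributions (O − E)²/E:
  (30 − 33.1376)²/33.1376 = 0.2971
  (10 − 19.6514)²/19.6514 = 4.7401
  (44 − 31.2110)²/31.2110 = 5.2404
  (19 − 16.9633)²/16.9633 = 0.2445
  (11 − 10.0596)²/10.0596 = 0.0879
  (13 − 15.9771)²/15.9771 = 0.5547
  (7 − 13.8073)²/13.8073 = 3.3561
  (14 − 8.1881)²/8.1881 = 4.1253
  (14 − 13.0046)²/13.0046 = 0.0762
  (30 − 22.0917)²/22.0917 = 2.8310
  (16 − 13.1009)²/13.1009 = 0.6415
  (10 − 20.8073)²/20.8073 = 5.6133
χ² = 0.2971 + 4.7401 + 5.2404 + 0.2445 + 0.0879 + 0.5547 + 3.3561 + 4.1253 + 0.0762 + 2.8310 + 0.6415 + 5.6133 = 27.808
df = (4−1)(3−1) = 6. Since 27.808 > 10.645, reject the null hypothesis of independence at α = 0.1.

27.808; reject H₀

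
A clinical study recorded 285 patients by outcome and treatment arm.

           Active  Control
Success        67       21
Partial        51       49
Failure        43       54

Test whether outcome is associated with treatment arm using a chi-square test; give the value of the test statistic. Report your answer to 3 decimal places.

20.881

Row totals: 88, 100, 97. Column totals: 161, 124. Grand total N = 285.
Expected counts (row total × column total / N):
  Success, Active: 88×161/285 = 49.7123
  Success, Control: 88×124/285 = 38.2877
  Partial, Active: 100×161/285 = 56.4912
  Partial, Control: 100×124/285 = 43.5088
  Failure, Active: 97×161/285 = 54.7965
  Failure, Control: 97×124/285 = 42.2035
Contributions (O − E)²/E:
  (67 − 49.7123)²/49.7123 = 6.0119
  (21 − 38.2877)²/38.2877 = 7.8058
  (51 − 56.4912)²/56.4912 = 0.5338
  (49 − 43.5088)²/43.5088 = 0.6930
  (43 − 54.7965)²/54.7965 = 2.5395
  (54 − 42.2035)²/42.2035 = 3.2973
χ² = 6.0119 + 7.8058 + 0.5338 + 0.6930 + 2.5395 + 3.2973 = 20.881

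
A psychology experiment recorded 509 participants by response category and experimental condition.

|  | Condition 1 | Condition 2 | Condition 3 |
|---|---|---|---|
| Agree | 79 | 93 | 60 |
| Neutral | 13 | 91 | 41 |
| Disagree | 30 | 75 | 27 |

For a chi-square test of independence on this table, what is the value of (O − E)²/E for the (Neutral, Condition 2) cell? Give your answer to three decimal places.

4.018

Row total (Neutral) = 145; column total (Condition 2) = 259; N = 509.
Expected count E = 145 × 259 / 509 = 73.7819.
Contribution = (O − E)²/E = (91 − 73.7819)² / 73.7819 = 4.018.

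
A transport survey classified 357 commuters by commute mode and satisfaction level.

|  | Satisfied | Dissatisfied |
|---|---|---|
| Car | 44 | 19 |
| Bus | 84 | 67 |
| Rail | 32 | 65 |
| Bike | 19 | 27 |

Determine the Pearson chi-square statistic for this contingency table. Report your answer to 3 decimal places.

Row totals: 63, 151, 97, 46. Column totals: 179, 178. Grand total N = 357.
Expected counts (row total × column total / N):
  Car, Satisfied: 63×179/357 = 31.5882
  Car, Dissatisfied: 63×178/357 = 31.4118
  Bus, Satisfied: 151×179/357 = 75.7115
  Bus, Dissatisfied: 151×178/357 = 75.2885
  Rail, Satisfied: 97×179/357 = 48.6359
  Rail, Dissatisfied: 97×178/357 = 48.3641
  Bike, Satisfied: 46×179/357 = 23.0644
  Bike, Dissatisfied: 46×178/357 = 22.9356
Contributions (O − E)²/E:
  (44 − 31.5882)²/31.5882 = 4.8769
  (19 − 31.4118)²/31.4118 = 4.9043
  (84 − 75.7115)²/75.7115 = 0.9074
  (67 − 75.2885)²/75.2885 = 0.9125
  (32 − 48.6359)²/48.6359 = 5.6903
  (65 − 48.3641)²/48.3641 = 5.7223
  (19 − 23.0644)²/23.0644 = 0.7162
  (27 − 22.9356)²/22.9356 = 0.7202
χ² = 4.8769 + 4.9043 + 0.9074 + 0.9125 + 5.6903 + 5.7223 + 0.7162 + 0.7202 = 24.450

24.450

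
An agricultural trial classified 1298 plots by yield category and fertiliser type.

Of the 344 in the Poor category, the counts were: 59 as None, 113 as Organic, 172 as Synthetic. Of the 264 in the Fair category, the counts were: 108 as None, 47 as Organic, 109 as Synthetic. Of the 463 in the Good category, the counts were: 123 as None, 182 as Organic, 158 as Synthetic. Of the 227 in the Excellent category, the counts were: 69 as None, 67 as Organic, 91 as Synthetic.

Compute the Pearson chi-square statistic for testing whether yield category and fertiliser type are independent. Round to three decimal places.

Row totals: 344, 264, 463, 227. Column totals: 359, 409, 530. Grand total N = 1298.
Expected counts (row total × column total / N):
  Poor, None: 344×359/1298 = 95.1433
  Poor, Organic: 344×409/1298 = 108.3945
  Poor, Synthetic: 344×530/1298 = 140.4622
  Fair, None: 264×359/1298 = 73.0169
  Fair, Organic: 264×409/1298 = 83.1864
  Fair, Synthetic: 264×530/1298 = 107.7966
  Good, None: 463×359/1298 = 128.0562
  Good, Organic: 463×409/1298 = 145.8914
  Good, Synthetic: 463×530/1298 = 189.0524
  Excellent, None: 227×359/1298 = 62.7835
  Excellent, Organic: 227×409/1298 = 71.5277
  Excellent, Synthetic: 227×530/1298 = 92.6888
Contributions (O − E)²/E:
  (59 − 95.1433)²/95.1433 = 13.7302
  (113 − 108.3945)²/108.3945 = 0.1957
  (172 − 140.4622)²/140.4622 = 7.0811
  (108 − 73.0169)²/73.0169 = 16.7607
  (47 − 83.1864)²/83.1864 = 15.7412
  (109 − 107.7966)²/107.7966 = 0.0134
  (123 − 128.0562)²/128.0562 = 0.1996
  (182 − 145.8914)²/145.8914 = 8.9370
  (158 − 189.0524)²/189.0524 = 5.1004
  (69 − 62.7835)²/62.7835 = 0.6155
  (67 − 71.5277)²/71.5277 = 0.2866
  (91 − 92.6888)²/92.6888 = 0.0308
χ² = 13.7302 + 0.1957 + 7.0811 + 16.7607 + 15.7412 + 0.0134 + 0.1996 + 8.9370 + 5.1004 + 0.6155 + 0.2866 + 0.0308 = 68.692

68.692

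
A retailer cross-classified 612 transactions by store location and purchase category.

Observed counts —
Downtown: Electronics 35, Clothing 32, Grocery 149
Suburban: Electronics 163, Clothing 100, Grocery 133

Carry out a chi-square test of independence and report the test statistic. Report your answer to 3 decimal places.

71.970

Row totals: 216, 396. Column totals: 198, 132, 282. Grand total N = 612.
Expected counts (row total × column total / N):
  Downtown, Electronics: 216×198/612 = 69.8824
  Downtown, Clothing: 216×132/612 = 46.5882
  Downtown, Grocery: 216×282/612 = 99.5294
  Suburban, Electronics: 396×198/612 = 128.1176
  Suburban, Clothing: 396×132/612 = 85.4118
  Suburban, Grocery: 396×282/612 = 182.4706
Contributions (O − E)²/E:
  (35 − 69.8824)²/69.8824 = 17.4118
  (32 − 46.5882)²/46.5882 = 4.5680
  (149 − 99.5294)²/99.5294 = 24.5891
  (163 − 128.1176)²/128.1176 = 9.4974
  (100 − 85.4118)²/85.4118 = 2.4916
  (133 − 182.4706)²/182.4706 = 13.4122
χ² = 17.4118 + 4.5680 + 24.5891 + 9.4974 + 2.4916 + 13.4122 = 71.970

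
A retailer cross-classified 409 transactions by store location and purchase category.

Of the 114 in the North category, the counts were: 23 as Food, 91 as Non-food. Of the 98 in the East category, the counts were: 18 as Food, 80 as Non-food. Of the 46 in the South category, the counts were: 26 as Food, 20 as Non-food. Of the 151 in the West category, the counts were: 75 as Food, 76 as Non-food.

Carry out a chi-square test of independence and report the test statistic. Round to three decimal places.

46.738

Row totals: 114, 98, 46, 151. Column totals: 142, 267. Grand total N = 409.
Expected counts (row total × column total / N):
  North, Food: 114×142/409 = 39.5795
  North, Non-food: 114×267/409 = 74.4205
  East, Food: 98×142/409 = 34.0244
  East, Non-food: 98×267/409 = 63.9756
  South, Food: 46×142/409 = 15.9707
  South, Non-food: 46×267/409 = 30.0293
  West, Food: 151×142/409 = 52.4254
  West, Non-food: 151×267/409 = 98.5746
Contributions (O − E)²/E:
  (23 − 39.5795)²/39.5795 = 6.9450
  (91 − 74.4205)²/74.4205 = 3.6936
  (18 − 34.0244)²/34.0244 = 7.5470
  (80 − 63.9756)²/63.9756 = 4.0137
  (26 − 15.9707)²/15.9707 = 6.2982
  (20 − 30.0293)²/30.0293 = 3.3496
  (75 − 52.4254)²/52.4254 = 9.7207
  (76 − 98.5746)²/98.5746 = 5.1698
χ² = 6.9450 + 3.6936 + 7.5470 + 4.0137 + 6.2982 + 3.3496 + 9.7207 + 5.1698 = 46.738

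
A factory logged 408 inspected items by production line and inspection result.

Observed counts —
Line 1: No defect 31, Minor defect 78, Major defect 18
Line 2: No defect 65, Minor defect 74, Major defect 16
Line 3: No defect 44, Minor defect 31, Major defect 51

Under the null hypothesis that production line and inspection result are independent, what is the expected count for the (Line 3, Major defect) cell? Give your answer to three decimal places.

Row total (Line 3) = 126; column total (Major defect) = 85; grand total N = 408.
Expected count = (row total × column total) / N = 126 × 85 / 408 = 26.250.

26.250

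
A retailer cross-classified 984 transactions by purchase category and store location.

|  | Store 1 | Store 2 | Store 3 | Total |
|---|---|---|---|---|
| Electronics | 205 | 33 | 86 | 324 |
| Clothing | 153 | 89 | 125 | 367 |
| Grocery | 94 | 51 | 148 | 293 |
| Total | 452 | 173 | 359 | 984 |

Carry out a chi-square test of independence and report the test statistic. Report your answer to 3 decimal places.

Grand total N = 984.
Expected counts (row total × column total / N):
  Electronics, Store 1: 324×452/984 = 148.82927
  Electronics, Store 2: 324×173/984 = 56.96341
  Electronics, Store 3: 324×359/984 = 118.20732
  Clothing, Store 1: 367×452/984 = 168.58130
  Clothing, Store 2: 367×173/984 = 64.52337
  Clothing, Store 3: 367×359/984 = 133.89533
  Grocery, Store 1: 293×452/984 = 134.58943
  Grocery, Store 2: 293×173/984 = 51.51321
  Grocery, Store 3: 293×359/984 = 106.89736
Contributions (O − E)²/E:
  (205 − 148.82927)²/148.82927 = 21.1998
  (33 − 56.96341)²/56.96341 = 10.0809
  (86 − 118.20732)²/118.20732 = 8.7754
  (153 − 168.58130)²/168.58130 = 1.4401
  (89 − 64.52337)²/64.52337 = 9.2851
  (125 − 133.89533)²/133.89533 = 0.5910
  (94 − 134.58943)²/134.58943 = 12.2409
  (51 − 51.51321)²/51.51321 = 0.0051
  (148 − 106.89736)²/106.89736 = 15.8042
χ² = 21.1998 + 10.0809 + 8.7754 + 1.4401 + 9.2851 + 0.5910 + 12.2409 + 0.0051 + 15.8042 = 79.423

79.423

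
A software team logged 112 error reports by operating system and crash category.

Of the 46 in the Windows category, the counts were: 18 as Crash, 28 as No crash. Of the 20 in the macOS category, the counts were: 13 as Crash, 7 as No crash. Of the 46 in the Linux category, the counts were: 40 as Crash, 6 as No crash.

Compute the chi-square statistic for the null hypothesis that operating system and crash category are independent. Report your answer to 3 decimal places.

Row totals: 46, 20, 46. Column totals: 71, 41. Grand total N = 112.
Expected counts (row total × column total / N):
  Windows, Crash: 46×71/112 = 29.1607
  Windows, No crash: 46×41/112 = 16.8393
  macOS, Crash: 20×71/112 = 12.6786
  macOS, No crash: 20×41/112 = 7.3214
  Linux, Crash: 46×71/112 = 29.1607
  Linux, No crash: 46×41/112 = 16.8393
Contributions (O − E)²/E:
  (18 − 29.1607)²/29.1607 = 4.2715
  (28 − 16.8393)²/16.8393 = 7.3971
  (13 − 12.6786)²/12.6786 = 0.0081
  (7 − 7.3214)²/7.3214 = 0.0141
  (40 − 29.1607)²/29.1607 = 4.0291
  (6 − 16.8393)²/16.8393 = 6.9772
χ² = 4.2715 + 7.3971 + 0.0081 + 0.0141 + 4.0291 + 6.9772 = 22.697

22.697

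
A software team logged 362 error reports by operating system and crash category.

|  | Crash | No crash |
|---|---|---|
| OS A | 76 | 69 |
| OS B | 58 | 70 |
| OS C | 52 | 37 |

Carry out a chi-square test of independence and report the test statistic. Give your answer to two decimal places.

3.72

Row totals: 145, 128, 89. Column totals: 186, 176. Grand total N = 362.
Expected counts (row total × column total / N):
  OS A, Crash: 145×186/362 = 74.503
  OS A, No crash: 145×176/362 = 70.497
  OS B, Crash: 128×186/362 = 65.768
  OS B, No crash: 128×176/362 = 62.232
  OS C, Crash: 89×186/362 = 45.729
  OS C, No crash: 89×176/362 = 43.271
Contributions (O − E)²/E:
  (76 − 74.503)²/74.503 = 0.0301
  (69 − 70.497)²/70.497 = 0.0318
  (58 − 65.768)²/65.768 = 0.9175
  (70 − 62.232)²/62.232 = 0.9696
  (52 − 45.729)²/45.729 = 0.8600
  (37 − 43.271)²/43.271 = 0.9088
χ² = 0.0301 + 0.0318 + 0.9175 + 0.9696 + 0.8600 + 0.9088 = 3.72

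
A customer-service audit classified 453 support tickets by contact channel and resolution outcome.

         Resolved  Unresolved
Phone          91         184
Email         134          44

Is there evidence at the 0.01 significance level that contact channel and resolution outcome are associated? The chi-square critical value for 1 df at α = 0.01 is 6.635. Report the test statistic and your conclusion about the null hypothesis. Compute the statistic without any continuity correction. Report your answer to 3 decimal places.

Row totals: 275, 178. Column totals: 225, 228. Grand total N = 453.
Expected counts (row total × column total / N):
  Phone, Resolved: 275×225/453 = 136.5894
  Phone, Unresolved: 275×228/453 = 138.4106
  Email, Resolved: 178×225/453 = 88.4106
  Email, Unresolved: 178×228/453 = 89.5894
Contributions (O − E)²/E:
  (91 − 136.5894)²/136.5894 = 15.2164
  (184 − 138.4106)²/138.4106 = 15.0161
  (134 − 88.4106)²/88.4106 = 23.5084
  (44 − 89.5894)²/89.5894 = 23.1991
χ² = 15.2164 + 15.0161 + 23.5084 + 23.1991 = 76.940
df = (2−1)(2−1) = 1. Since 76.940 > 6.635, reject the null hypothesis of independence at α = 0.01.

76.940; reject H₀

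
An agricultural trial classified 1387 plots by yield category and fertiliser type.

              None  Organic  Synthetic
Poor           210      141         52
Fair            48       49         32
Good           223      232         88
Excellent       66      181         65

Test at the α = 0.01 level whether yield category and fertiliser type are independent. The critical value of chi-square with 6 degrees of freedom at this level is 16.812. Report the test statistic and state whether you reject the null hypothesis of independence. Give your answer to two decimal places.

Row totals: 403, 129, 543, 312. Column totals: 547, 603, 237. Grand total N = 1387.
Expected counts (row total × column total / N):
  Poor, None: 403×547/1387 = 158.934
  Poor, Organic: 403×603/1387 = 175.205
  Poor, Synthetic: 403×237/1387 = 68.862
  Fair, None: 129×547/1387 = 50.875
  Fair, Organic: 129×603/1387 = 56.083
  Fair, Synthetic: 129×237/1387 = 22.043
  Good, None: 543×547/1387 = 214.146
  Good, Organic: 543×603/1387 = 236.070
  Good, Synthetic: 543×237/1387 = 92.784
  Excellent, None: 312×547/1387 = 123.045
  Excellent, Organic: 312×603/1387 = 135.642
  Excellent, Synthetic: 312×237/1387 = 53.312
Contributions (O − E)²/E:
  (210 − 158.934)²/158.934 = 16.4077
  (141 − 175.205)²/175.205 = 6.6778
  (52 − 68.862)²/68.862 = 4.1289
  (48 − 50.875)²/50.875 = 0.1625
  (49 − 56.083)²/56.083 = 0.8945
  (32 − 22.043)²/22.043 = 4.4977
  (223 − 214.146)²/214.146 = 0.3661
  (232 − 236.070)²/236.070 = 0.0702
  (88 − 92.784)²/92.784 = 0.2467
  (66 − 123.045)²/123.045 = 26.4467
  (181 − 135.642)²/135.642 = 15.1675
  (65 − 53.312)²/53.312 = 2.5625
χ² = 16.4077 + 6.6778 + 4.1289 + 0.1625 + 0.8945 + 4.4977 + 0.3661 + 0.0702 + 0.2467 + 26.4467 + 15.1675 + 2.5625 = 77.63
df = (4−1)(3−1) = 6. Since 77.63 > 16.812, reject the null hypothesis of independence at α = 0.01.

77.63; reject H₀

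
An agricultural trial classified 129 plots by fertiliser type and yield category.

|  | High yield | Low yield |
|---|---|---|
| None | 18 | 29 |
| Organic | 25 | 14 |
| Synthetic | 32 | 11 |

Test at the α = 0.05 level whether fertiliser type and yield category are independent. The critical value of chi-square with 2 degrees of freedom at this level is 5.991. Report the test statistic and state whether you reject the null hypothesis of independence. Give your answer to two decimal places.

Row totals: 47, 39, 43. Column totals: 75, 54. Grand total N = 129.
Expected counts (row total × column total / N):
  None, High yield: 47×75/129 = 27.3256
  None, Low yield: 47×54/129 = 19.6744
  Organic, High yield: 39×75/129 = 22.6744
  Organic, Low yield: 39×54/129 = 16.3256
  Synthetic, High yield: 43×75/129 = 25.0000
  Synthetic, Low yield: 43×54/129 = 18.0000
Contributions (O − E)²/E:
  (18 − 27.3256)²/27.3256 = 3.1826
  (29 − 19.6744)²/19.6744 = 4.4203
  (25 − 22.6744)²/22.6744 = 0.2385
  (14 − 16.3256)²/16.3256 = 0.3313
  (32 − 25.0000)²/25.0000 = 1.9600
  (11 − 18.0000)²/18.0000 = 2.7222
χ² = 3.1826 + 4.4203 + 0.2385 + 0.3313 + 1.9600 + 2.7222 = 12.85
df = (3−1)(2−1) = 2. Since 12.85 > 5.991, reject the null hypothesis of independence at α = 0.05.

12.85; reject H₀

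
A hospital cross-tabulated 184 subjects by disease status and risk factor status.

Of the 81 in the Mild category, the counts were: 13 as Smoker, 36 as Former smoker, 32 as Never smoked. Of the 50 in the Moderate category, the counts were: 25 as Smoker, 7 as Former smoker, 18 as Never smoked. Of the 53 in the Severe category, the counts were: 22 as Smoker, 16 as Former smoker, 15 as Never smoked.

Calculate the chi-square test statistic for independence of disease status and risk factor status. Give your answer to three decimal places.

Row totals: 81, 50, 53. Column totals: 60, 59, 65. Grand total N = 184.
Expected counts (row total × column total / N):
  Mild, Smoker: 81×60/184 = 26.4130
  Mild, Former smoker: 81×59/184 = 25.9728
  Mild, Never smoked: 81×65/184 = 28.6141
  Moderate, Smoker: 50×60/184 = 16.3043
  Moderate, Former smoker: 50×59/184 = 16.0326
  Moderate, Never smoked: 50×65/184 = 17.6630
  Severe, Smoker: 53×60/184 = 17.2826
  Severe, Former smoker: 53×59/184 = 16.9946
  Severe, Never smoked: 53×65/184 = 18.7228
Contributions (O − E)²/E:
  (13 − 26.4130)²/26.4130 = 6.8114
  (36 − 25.9728)²/25.9728 = 3.8712
  (32 − 28.6141)²/28.6141 = 0.4007
  (25 − 16.3043)²/16.3043 = 4.6377
  (7 − 16.0326)²/16.0326 = 5.0889
  (18 − 17.6630)²/17.6630 = 0.0064
  (22 − 17.2826)²/17.2826 = 1.2876
  (16 − 16.9946)²/16.9946 = 0.0582
  (15 − 18.7228)²/18.7228 = 0.7402
χ² = 6.8114 + 3.8712 + 0.4007 + 4.6377 + 5.0889 + 0.0064 + 1.2876 + 0.0582 + 0.7402 = 22.902

22.902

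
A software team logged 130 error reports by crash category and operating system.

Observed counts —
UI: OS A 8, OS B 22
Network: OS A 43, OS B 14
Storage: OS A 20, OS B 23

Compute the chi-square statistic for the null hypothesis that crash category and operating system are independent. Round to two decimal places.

20.56

Row totals: 30, 57, 43. Column totals: 71, 59. Grand total N = 130.
Expected counts (row total × column total / N):
  UI, OS A: 30×71/130 = 16.3846
  UI, OS B: 30×59/130 = 13.6154
  Network, OS A: 57×71/130 = 31.1308
  Network, OS B: 57×59/130 = 25.8692
  Storage, OS A: 43×71/130 = 23.4846
  Storage, OS B: 43×59/130 = 19.5154
Contributions (O − E)²/E:
  (8 − 16.3846)²/16.3846 = 4.2907
  (22 − 13.6154)²/13.6154 = 5.1634
  (43 − 31.1308)²/31.1308 = 4.5254
  (14 − 25.8692)²/25.8692 = 5.4458
  (20 − 23.4846)²/23.4846 = 0.5170
  (23 − 19.5154)²/19.5154 = 0.6222
χ² = 4.2907 + 5.1634 + 4.5254 + 5.4458 + 0.5170 + 0.6222 = 20.56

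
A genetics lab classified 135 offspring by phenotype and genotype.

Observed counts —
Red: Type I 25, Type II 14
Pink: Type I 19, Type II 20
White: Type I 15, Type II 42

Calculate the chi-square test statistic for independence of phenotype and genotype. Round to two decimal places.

14.00

Row totals: 39, 39, 57. Column totals: 59, 76. Grand total N = 135.
Expected counts (row total × column total / N):
  Red, Type I: 39×59/135 = 17.044
  Red, Type II: 39×76/135 = 21.956
  Pink, Type I: 39×59/135 = 17.044
  Pink, Type II: 39×76/135 = 21.956
  White, Type I: 57×59/135 = 24.911
  White, Type II: 57×76/135 = 32.089
Contributions (O − E)²/E:
  (25 − 17.044)²/17.044 = 3.7138
  (14 − 21.956)²/21.956 = 2.8829
  (19 − 17.044)²/17.044 = 0.2245
  (20 − 21.956)²/21.956 = 0.1743
  (15 − 24.911)²/24.911 = 3.9432
  (42 − 32.089)²/32.089 = 3.0611
χ² = 3.7138 + 2.8829 + 0.2245 + 0.1743 + 3.9432 + 3.0611 = 14.00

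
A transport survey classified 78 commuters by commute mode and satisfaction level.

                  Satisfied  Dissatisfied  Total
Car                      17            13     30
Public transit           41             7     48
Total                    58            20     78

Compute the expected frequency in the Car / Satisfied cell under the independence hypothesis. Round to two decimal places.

22.31

Row total (Car) = 30; column total (Satisfied) = 58; grand total N = 78.
Expected count = (row total × column total) / N = 30 × 58 / 78 = 22.31.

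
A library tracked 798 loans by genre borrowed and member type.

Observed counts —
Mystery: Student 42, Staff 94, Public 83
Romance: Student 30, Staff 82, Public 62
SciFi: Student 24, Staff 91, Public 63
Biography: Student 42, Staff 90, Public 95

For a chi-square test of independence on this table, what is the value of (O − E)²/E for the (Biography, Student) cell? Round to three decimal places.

Row total (Biography) = 227; column total (Student) = 138; N = 798.
Expected count E = 227 × 138 / 798 = 39.2556.
Contribution = (O − E)²/E = (42 − 39.2556)² / 39.2556 = 0.192.

0.192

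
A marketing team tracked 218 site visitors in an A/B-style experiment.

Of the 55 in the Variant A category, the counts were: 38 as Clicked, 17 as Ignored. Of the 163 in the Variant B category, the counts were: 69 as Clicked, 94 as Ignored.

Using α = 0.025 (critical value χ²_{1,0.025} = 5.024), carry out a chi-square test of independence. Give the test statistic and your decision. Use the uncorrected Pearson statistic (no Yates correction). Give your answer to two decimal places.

Row totals: 55, 163. Column totals: 107, 111. Grand total N = 218.
Expected counts (row total × column total / N):
  Variant A, Clicked: 55×107/218 = 26.995
  Variant A, Ignored: 55×111/218 = 28.005
  Variant B, Clicked: 163×107/218 = 80.005
  Variant B, Ignored: 163×111/218 = 82.995
Contributions (O − E)²/E:
  (38 − 26.995)²/26.995 = 4.4864
  (17 − 28.005)²/28.005 = 4.3246
  (69 − 80.005)²/80.005 = 1.5138
  (94 − 82.995)²/82.995 = 1.4592
χ² = 4.4864 + 4.3246 + 1.5138 + 1.4592 = 11.78
df = (2−1)(2−1) = 1. Since 11.78 > 5.024, reject the null hypothesis of independence at α = 0.025.

11.78; reject H₀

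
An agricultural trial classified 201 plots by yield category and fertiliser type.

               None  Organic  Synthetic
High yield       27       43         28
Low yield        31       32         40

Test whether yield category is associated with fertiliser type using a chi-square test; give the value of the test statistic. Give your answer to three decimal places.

3.885

Row totals: 98, 103. Column totals: 58, 75, 68. Grand total N = 201.
Expected counts (row total × column total / N):
  High yield, None: 98×58/201 = 28.2786
  High yield, Organic: 98×75/201 = 36.5672
  High yield, Synthetic: 98×68/201 = 33.1542
  Low yield, None: 103×58/201 = 29.7214
  Low yield, Organic: 103×75/201 = 38.4328
  Low yield, Synthetic: 103×68/201 = 34.8458
Contributions (O − E)²/E:
  (27 − 28.2786)²/28.2786 = 0.0578
  (43 − 36.5672)²/36.5672 = 1.1316
  (28 − 33.1542)²/33.1542 = 0.8013
  (31 − 29.7214)²/29.7214 = 0.0550
  (32 − 38.4328)²/38.4328 = 1.0767
  (40 − 34.8458)²/34.8458 = 0.7624
χ² = 0.0578 + 1.1316 + 0.8013 + 0.0550 + 1.0767 + 0.7624 = 3.885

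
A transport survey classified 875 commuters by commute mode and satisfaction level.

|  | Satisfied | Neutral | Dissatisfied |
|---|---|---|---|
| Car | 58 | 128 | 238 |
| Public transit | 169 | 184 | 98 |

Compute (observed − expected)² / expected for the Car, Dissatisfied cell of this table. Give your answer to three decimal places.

34.718

Row total (Car) = 424; column total (Dissatisfied) = 336; N = 875.
Expected count E = 424 × 336 / 875 = 162.8160.
Contribution = (O − E)²/E = (238 − 162.8160)² / 162.8160 = 34.718.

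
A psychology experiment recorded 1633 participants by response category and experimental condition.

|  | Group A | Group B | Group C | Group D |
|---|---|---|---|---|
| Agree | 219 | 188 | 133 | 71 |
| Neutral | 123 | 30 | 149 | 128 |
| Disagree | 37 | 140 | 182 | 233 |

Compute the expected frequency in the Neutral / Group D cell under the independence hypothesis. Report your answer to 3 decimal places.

113.754

Row total (Neutral) = 430; column total (Group D) = 432; grand total N = 1633.
Expected count = (row total × column total) / N = 430 × 432 / 1633 = 113.754.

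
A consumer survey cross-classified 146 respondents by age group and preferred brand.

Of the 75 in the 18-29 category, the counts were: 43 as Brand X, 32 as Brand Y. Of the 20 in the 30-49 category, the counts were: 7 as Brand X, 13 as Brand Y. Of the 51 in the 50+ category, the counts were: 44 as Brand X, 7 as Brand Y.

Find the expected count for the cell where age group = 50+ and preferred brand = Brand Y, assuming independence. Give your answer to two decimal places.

18.16

Row total (50+) = 51; column total (Brand Y) = 52; grand total N = 146.
Expected count = (row total × column total) / N = 51 × 52 / 146 = 18.16.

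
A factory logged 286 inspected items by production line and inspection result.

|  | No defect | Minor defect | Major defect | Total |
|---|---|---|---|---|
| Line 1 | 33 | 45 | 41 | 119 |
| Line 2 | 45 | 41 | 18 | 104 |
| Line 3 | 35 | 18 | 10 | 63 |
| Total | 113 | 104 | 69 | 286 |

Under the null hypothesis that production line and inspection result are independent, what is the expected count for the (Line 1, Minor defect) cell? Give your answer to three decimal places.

43.273

Row total (Line 1) = 119; column total (Minor defect) = 104; grand total N = 286.
Expected count = (row total × column total) / N = 119 × 104 / 286 = 43.273.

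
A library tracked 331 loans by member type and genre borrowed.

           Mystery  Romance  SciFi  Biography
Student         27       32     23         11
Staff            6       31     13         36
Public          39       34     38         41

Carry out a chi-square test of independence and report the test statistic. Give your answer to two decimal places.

Row totals: 93, 86, 152. Column totals: 72, 97, 74, 88. Grand total N = 331.
Expected counts (row total × column total / N):
  Student, Mystery: 93×72/331 = 20.230
  Student, Romance: 93×97/331 = 27.254
  Student, SciFi: 93×74/331 = 20.792
  Student, Biography: 93×88/331 = 24.725
  Staff, Mystery: 86×72/331 = 18.707
  Staff, Romance: 86×97/331 = 25.202
  Staff, SciFi: 86×74/331 = 19.227
  Staff, Biography: 86×88/331 = 22.864
  Public, Mystery: 152×72/331 = 33.063
  Public, Romance: 152×97/331 = 44.544
  Public, SciFi: 152×74/331 = 33.982
  Public, Biography: 152×88/331 = 40.411
Contributions (O − E)²/E:
  (27 − 20.230)²/20.230 = 2.2656
  (32 − 27.254)²/27.254 = 0.8265
  (23 − 20.792)²/20.792 = 0.2345
  (11 − 24.725)²/24.725 = 7.6188
  (6 − 18.707)²/18.707 = 8.6314
  (31 − 25.202)²/25.202 = 1.3339
  (13 − 19.227)²/19.227 = 2.0167
  (36 − 22.864)²/22.864 = 7.5470
  (39 − 33.063)²/33.063 = 1.0661
  (34 − 44.544)²/44.544 = 2.4959
  (38 − 33.982)²/33.982 = 0.4751
  (41 − 40.411)²/40.411 = 0.0086
χ² = 2.2656 + 0.8265 + 0.2345 + 7.6188 + 8.6314 + 1.3339 + 2.0167 + 7.5470 + 1.0661 + 2.4959 + 0.4751 + 0.0086 = 34.52

34.52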